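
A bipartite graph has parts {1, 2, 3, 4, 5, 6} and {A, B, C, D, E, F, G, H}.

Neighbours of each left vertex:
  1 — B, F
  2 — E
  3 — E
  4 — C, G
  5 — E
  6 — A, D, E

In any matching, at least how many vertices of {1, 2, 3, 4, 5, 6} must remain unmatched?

2

One maximum matching: 1–B, 2–E, 4–C, 6–D.
The set {2, 3, 5} has only 1 neighbour ({E}), so by Hall's theorem at most 4 of the 6 left vertices can be matched.
That matches 4 of the 6, leaving 2 unmatched; no matching can do better.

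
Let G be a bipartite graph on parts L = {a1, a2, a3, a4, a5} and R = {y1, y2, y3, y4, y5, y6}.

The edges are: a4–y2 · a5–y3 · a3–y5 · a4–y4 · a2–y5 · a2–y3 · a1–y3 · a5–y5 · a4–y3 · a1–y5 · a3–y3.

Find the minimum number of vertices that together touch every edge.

The 3 edges a1–y5, a2–y3, a4–y2 form a matching, so any vertex cover needs at least 3 vertices (one per matched edge).
Conversely {a4, y3, y5} meets every edge and has exactly 3 vertices, so 3 is optimal.

3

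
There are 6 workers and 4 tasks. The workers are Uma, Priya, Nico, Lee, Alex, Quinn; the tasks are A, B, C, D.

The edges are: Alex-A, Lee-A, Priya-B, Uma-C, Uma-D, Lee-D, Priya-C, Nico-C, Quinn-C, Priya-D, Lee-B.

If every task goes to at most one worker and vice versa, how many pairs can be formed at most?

For example, pair Uma-D, Priya-B, Nico-C, Lee-A.
The set {Uma, Priya, Nico, Lee, Alex, Quinn} has only 4 neighbours ({A, B, C, D}), so by Hall's theorem at most 4 of the 6 workers can be matched.

4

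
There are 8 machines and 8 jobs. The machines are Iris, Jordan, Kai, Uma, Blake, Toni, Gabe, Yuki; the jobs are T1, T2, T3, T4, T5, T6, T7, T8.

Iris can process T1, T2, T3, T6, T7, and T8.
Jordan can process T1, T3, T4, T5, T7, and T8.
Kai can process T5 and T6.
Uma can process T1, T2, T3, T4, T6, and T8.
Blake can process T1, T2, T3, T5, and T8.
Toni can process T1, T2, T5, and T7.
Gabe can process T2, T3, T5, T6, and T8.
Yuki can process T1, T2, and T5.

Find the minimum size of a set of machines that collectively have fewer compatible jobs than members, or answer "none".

none

A matching saturating every machine exists, for instance Iris→T3, Jordan→T5, Kai→T6, Uma→T4, Blake→T1, Toni→T7, Gabe→T8, Yuki→T2.
By Hall's marriage theorem, this means |N(S)| ≥ |S| for every subset S, so no violating subset exists.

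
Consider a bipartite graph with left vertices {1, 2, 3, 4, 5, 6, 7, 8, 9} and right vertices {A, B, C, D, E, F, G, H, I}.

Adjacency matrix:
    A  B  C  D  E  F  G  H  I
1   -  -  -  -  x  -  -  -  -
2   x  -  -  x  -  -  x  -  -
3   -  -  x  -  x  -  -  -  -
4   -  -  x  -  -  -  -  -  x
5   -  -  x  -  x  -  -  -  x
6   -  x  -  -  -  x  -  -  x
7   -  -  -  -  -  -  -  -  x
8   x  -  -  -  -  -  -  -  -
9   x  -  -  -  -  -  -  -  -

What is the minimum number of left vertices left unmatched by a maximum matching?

One maximum matching: 1-E, 2-G, 3-C, 4-I, 6-B, 8-A.
The set {1, 3, 4, 5, 7, 8, 9} has only 4 neighbours ({A, C, E, I}), so by Hall's theorem at most 6 of the 9 left vertices can be matched.
That matches 6 of the 9, leaving 3 unmatched; no matching can do better.

3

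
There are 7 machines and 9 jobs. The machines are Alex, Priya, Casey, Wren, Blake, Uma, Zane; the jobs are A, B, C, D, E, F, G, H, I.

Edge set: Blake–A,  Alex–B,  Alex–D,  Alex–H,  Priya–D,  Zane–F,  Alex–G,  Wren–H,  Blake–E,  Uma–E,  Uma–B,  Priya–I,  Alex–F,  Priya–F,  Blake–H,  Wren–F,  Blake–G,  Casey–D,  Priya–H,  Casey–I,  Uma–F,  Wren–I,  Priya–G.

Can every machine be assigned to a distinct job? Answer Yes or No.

Yes

One maximum matching: Alex→G, Priya→D, Casey→I, Wren→H, Blake→E, Uma→B, Zane→F.
Every machine is matched, so this matching saturates all of them.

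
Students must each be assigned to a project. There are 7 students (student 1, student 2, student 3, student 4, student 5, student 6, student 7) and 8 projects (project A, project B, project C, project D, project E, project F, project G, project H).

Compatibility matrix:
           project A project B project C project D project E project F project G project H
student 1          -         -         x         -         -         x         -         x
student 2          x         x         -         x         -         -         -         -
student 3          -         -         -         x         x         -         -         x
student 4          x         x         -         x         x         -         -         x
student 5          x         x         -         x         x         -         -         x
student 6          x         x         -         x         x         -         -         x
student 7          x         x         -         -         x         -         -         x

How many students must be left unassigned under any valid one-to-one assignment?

A valid assignment of size 6: student 1→project C, student 2→project B, student 3→project D, student 4→project E, student 5→project A, student 6→project H.
The set {student 2, student 3, student 4, student 5, student 6, student 7} has only 5 neighbours ({project A, project B, project D, project E, project H}), so by Hall's theorem at most 6 of the 7 students can be matched.
That matches 6 of the 7, leaving 1 unmatched; no matching can do better.

1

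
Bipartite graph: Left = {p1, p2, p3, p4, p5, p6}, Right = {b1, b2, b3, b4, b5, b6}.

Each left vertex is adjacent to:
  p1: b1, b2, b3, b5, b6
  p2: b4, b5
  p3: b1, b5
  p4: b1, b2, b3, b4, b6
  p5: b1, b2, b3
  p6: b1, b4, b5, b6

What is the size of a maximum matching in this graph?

6

A valid assignment of size 6: p1-b2, p2-b4, p3-b1, p4-b6, p5-b3, p6-b5.
All 6 left vertices are matched, so no larger matching exists.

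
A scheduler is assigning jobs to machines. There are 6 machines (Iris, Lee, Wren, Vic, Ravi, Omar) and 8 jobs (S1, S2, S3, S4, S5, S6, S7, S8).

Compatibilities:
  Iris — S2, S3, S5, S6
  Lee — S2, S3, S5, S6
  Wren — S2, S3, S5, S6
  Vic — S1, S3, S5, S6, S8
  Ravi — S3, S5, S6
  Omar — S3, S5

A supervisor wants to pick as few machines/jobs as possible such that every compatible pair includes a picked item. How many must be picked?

A maximum matching has 5 edges (e.g. Iris–S5, Lee–S2, Wren–S3, Vic–S1, Ravi–S6).
By König's theorem the minimum vertex cover has the same size. One such cover is {Vic, S2, S3, S5, S6}.

5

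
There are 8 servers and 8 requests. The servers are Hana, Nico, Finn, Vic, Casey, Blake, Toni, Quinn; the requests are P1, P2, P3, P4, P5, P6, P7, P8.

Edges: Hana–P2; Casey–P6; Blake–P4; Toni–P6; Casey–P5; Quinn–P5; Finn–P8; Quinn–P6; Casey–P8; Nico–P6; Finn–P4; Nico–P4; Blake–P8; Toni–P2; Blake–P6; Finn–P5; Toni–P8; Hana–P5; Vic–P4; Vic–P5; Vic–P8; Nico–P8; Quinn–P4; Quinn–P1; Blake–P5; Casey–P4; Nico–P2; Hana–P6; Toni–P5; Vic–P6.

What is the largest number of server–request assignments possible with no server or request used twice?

A valid assignment of size 6: Hana→P2, Nico→P8, Finn→P4, Vic→P6, Casey→P5, Quinn→P1.
The set {Hana, Nico, Finn, Vic, Casey, Blake, Toni} has only 5 neighbours ({P2, P4, P5, P6, P8}), so by Hall's theorem at most 6 of the 8 servers can be matched.

6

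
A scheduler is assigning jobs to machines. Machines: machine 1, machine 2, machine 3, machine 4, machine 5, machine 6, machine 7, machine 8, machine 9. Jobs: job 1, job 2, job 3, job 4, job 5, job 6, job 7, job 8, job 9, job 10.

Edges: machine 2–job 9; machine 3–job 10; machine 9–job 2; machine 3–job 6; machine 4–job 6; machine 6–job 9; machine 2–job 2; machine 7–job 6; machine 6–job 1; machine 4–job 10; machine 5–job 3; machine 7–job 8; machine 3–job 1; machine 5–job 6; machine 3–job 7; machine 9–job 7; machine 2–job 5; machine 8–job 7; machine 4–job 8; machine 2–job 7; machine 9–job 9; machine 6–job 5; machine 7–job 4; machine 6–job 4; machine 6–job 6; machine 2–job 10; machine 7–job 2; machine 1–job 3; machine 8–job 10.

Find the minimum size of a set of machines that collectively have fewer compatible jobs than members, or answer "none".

none

A matching saturating every machine exists, for instance machine 1→job 3, machine 2→job 7, machine 3→job 1, machine 4→job 8, machine 5→job 6, machine 6→job 5, machine 7→job 2, machine 8→job 10, machine 9→job 9.
By Hall's marriage theorem, this means |N(S)| ≥ |S| for every subset S, so no violating subset exists.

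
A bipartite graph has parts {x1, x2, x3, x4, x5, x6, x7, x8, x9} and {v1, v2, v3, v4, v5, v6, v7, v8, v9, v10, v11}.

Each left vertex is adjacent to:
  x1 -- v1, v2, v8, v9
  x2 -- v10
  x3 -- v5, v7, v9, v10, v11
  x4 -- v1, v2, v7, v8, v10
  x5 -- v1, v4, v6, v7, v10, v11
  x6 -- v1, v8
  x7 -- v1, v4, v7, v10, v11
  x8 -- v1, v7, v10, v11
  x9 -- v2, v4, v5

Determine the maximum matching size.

A valid assignment of size 9: x1→v1, x2→v10, x3→v9, x4→v7, x5→v6, x6→v8, x7→v4, x8→v11, x9→v2.
This saturates every left vertex, so 9 is the maximum.

9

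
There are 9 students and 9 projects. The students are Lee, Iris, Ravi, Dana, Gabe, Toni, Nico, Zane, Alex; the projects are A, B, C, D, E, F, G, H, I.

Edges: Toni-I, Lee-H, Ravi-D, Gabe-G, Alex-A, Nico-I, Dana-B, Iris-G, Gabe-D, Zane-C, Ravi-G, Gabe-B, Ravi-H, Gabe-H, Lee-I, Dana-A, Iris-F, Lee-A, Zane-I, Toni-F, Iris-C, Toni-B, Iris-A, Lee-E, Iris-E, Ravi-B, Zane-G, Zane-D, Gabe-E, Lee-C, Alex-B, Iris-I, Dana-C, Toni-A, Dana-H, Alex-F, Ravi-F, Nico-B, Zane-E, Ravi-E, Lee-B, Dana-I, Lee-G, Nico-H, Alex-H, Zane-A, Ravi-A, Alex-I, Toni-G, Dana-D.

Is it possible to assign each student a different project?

For example, pair Lee–C, Iris–I, Ravi–G, Dana–D, Gabe–H, Toni–F, Nico–B, Zane–E, Alex–A.
Every student is matched, so this is a perfect matching.

Yes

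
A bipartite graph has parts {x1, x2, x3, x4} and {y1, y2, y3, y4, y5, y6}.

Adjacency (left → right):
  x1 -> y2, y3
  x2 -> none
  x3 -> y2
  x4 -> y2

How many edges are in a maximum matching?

One maximum matching: x1→y3, x3→y2.
The set {x2, x3, x4} has only 1 neighbour ({y2}), so by Hall's theorem at most 2 of the 4 left vertices can be matched.

2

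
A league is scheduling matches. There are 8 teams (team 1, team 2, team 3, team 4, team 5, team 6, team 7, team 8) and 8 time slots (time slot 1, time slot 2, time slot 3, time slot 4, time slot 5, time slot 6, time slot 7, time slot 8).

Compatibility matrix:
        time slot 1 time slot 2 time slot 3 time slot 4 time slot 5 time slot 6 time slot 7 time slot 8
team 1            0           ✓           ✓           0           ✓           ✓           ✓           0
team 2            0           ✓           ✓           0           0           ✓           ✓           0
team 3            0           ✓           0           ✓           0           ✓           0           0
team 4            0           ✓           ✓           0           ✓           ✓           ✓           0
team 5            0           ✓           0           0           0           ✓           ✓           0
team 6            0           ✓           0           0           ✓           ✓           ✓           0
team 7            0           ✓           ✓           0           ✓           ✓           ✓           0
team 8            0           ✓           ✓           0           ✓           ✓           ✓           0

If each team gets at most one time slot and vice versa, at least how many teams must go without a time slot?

2

A valid assignment of size 6: team 1–time slot 5, team 2–time slot 6, team 3–time slot 4, team 4–time slot 3, team 5–time slot 7, team 6–time slot 2.
The set {team 1, team 2, team 4, team 5, team 6, team 7, team 8} has only 5 neighbours ({time slot 2, time slot 3, time slot 5, time slot 6, time slot 7}), so by Hall's theorem at most 6 of the 8 teams can be matched.
That matches 6 of the 8, leaving 2 unmatched; no matching can do better.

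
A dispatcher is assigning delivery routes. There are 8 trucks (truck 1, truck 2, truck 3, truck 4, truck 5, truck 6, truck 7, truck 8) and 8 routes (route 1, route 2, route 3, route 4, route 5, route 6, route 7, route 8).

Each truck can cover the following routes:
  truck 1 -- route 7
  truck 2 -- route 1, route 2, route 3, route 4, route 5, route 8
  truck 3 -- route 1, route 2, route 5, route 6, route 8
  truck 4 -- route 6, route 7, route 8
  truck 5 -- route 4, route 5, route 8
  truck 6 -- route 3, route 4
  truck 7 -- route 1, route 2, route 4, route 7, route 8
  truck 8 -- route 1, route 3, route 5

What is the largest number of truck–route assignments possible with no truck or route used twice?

A valid assignment of size 8: truck 1-route 7, truck 2-route 8, truck 3-route 1, truck 4-route 6, truck 5-route 5, truck 6-route 4, truck 7-route 2, truck 8-route 3.
All 8 trucks are matched, so no larger matching exists.

8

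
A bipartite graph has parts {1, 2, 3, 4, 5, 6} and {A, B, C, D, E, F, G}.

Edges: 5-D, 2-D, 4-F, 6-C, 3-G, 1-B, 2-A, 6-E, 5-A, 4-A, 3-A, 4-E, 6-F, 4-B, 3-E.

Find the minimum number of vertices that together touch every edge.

6

A maximum matching has 6 edges (e.g. 1–B, 2–A, 3–G, 4–F, 5–D, 6–E).
By König's theorem the minimum vertex cover has the same size. One such cover is {1, 2, 3, 4, 5, 6}.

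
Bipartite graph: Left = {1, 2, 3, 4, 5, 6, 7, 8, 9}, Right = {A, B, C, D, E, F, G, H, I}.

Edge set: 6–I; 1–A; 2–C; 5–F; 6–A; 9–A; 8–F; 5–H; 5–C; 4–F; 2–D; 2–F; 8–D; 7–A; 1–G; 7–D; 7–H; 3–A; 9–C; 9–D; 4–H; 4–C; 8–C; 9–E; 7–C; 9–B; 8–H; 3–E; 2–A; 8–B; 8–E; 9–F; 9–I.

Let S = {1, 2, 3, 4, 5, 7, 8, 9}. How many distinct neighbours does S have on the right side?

The union of neighbours of {1, 2, 3, 4, 5, 7, 8, 9} is {A, B, C, D, E, F, G, H, I}, which has 9 elements.
Since |N(S)| = 9 ≥ |S| = 8, Hall's condition holds for this subset.

9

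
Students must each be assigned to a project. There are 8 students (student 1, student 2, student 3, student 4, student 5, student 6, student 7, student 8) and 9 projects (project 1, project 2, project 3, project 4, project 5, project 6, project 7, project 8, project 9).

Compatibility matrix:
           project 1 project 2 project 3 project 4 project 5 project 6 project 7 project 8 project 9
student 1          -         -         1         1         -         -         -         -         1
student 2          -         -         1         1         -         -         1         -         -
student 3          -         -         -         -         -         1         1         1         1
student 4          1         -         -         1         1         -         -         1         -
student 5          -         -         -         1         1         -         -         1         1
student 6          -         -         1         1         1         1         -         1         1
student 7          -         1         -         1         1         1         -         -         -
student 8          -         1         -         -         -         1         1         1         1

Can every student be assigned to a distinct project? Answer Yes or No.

Yes

One maximum matching: student 1→project 3, student 2→project 7, student 3→project 8, student 4→project 1, student 5→project 4, student 6→project 6, student 7→project 2, student 8→project 9.
Every student is matched, so this matching saturates all of them.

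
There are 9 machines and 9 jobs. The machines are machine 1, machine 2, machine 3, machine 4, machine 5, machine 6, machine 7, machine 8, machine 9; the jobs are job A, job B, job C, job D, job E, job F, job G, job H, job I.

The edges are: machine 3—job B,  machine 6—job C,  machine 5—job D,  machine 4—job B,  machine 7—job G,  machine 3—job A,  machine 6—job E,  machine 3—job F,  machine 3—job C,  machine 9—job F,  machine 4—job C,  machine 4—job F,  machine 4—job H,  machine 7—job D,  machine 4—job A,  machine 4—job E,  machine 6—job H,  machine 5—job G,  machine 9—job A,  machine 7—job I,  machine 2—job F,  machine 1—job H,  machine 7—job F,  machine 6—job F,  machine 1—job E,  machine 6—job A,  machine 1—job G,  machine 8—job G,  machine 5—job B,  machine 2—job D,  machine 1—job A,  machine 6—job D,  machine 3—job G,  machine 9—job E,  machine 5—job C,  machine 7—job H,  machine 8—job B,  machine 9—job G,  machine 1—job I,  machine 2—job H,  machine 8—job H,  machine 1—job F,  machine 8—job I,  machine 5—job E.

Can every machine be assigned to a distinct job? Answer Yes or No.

Yes

One maximum matching: machine 1-job H, machine 2-job D, machine 3-job F, machine 4-job E, machine 5-job B, machine 6-job C, machine 7-job G, machine 8-job I, machine 9-job A.
All 9 machines are covered.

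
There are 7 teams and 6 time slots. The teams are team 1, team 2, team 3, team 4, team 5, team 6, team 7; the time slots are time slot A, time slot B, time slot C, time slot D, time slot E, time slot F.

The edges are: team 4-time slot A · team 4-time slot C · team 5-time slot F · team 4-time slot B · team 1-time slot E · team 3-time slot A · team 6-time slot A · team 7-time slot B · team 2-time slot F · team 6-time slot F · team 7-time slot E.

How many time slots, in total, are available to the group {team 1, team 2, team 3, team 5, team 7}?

The union of neighbours of {team 1, team 2, team 3, team 5, team 7} is {time slot A, time slot B, time slot E, time slot F}, which has 4 elements.
Since |N(S)| = 4 < |S| = 5, Hall's condition fails for this subset.

4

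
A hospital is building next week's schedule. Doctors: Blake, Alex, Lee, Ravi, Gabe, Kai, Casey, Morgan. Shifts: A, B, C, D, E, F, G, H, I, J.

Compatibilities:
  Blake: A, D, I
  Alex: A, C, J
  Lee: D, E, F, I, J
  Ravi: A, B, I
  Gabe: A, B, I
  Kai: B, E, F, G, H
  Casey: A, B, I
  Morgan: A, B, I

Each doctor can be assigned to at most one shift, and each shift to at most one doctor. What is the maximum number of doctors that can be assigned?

7

One maximum matching: Blake→D, Alex→C, Lee→J, Ravi→A, Gabe→B, Kai→G, Casey→I.
The set {Ravi, Gabe, Casey, Morgan} has only 3 neighbours ({A, B, I}), so by Hall's theorem at most 7 of the 8 doctors can be matched.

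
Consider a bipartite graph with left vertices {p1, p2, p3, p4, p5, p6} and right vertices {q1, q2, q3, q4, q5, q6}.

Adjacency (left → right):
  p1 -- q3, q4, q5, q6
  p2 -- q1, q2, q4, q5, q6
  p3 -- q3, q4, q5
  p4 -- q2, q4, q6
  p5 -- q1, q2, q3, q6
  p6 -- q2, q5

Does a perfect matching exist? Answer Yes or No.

For example, pair p1→q4, p2→q1, p3→q5, p4→q6, p5→q3, p6→q2.
Every left vertex is matched, so this is a perfect matching.

Yes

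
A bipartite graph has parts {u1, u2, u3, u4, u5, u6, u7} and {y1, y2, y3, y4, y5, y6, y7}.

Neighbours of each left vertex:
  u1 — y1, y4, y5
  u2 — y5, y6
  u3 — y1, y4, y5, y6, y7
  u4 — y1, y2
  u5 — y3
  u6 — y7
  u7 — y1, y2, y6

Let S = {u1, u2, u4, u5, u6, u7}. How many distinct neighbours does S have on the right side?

The union of neighbours of {u1, u2, u4, u5, u6, u7} is {y1, y2, y3, y4, y5, y6, y7}, which has 7 elements.
Since |N(S)| = 7 ≥ |S| = 6, Hall's condition holds for this subset.

7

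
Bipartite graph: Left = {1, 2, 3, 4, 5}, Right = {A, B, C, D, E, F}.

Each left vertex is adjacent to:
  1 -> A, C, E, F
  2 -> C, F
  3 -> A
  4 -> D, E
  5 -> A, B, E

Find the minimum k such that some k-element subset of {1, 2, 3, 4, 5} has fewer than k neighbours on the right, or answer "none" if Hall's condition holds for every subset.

none

A matching saturating every left vertex exists, for instance 1→C, 2→F, 3→A, 4→E, 5→B.
By Hall's marriage theorem, this means |N(S)| ≥ |S| for every subset S, so no violating subset exists.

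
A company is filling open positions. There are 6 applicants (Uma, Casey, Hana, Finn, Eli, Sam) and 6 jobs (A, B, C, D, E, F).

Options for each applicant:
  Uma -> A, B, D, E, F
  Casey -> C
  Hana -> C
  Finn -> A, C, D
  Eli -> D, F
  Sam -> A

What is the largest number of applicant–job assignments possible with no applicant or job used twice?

For example, pair Uma→E, Casey→C, Finn→D, Eli→F, Sam→A.
The set {Casey, Hana} has only 1 neighbour ({C}), so by Hall's theorem at most 5 of the 6 applicants can be matched.

5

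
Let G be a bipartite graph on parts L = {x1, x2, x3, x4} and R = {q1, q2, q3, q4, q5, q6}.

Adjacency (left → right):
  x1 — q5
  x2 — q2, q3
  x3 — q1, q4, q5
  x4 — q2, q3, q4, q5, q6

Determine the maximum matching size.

For example, pair x1→q5, x2→q2, x3→q4, x4→q6.
This saturates every left vertex, so 4 is the maximum.

4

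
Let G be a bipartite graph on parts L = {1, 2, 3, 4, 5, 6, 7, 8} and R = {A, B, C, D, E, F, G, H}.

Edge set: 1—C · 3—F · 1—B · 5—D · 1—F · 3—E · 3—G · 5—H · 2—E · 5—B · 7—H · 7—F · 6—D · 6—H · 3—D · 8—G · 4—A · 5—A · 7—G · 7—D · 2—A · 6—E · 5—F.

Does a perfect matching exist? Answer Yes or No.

Yes

For example, pair 1–C, 2–E, 3–D, 4–A, 5–B, 6–H, 7–F, 8–G.
All 8 left vertices are covered.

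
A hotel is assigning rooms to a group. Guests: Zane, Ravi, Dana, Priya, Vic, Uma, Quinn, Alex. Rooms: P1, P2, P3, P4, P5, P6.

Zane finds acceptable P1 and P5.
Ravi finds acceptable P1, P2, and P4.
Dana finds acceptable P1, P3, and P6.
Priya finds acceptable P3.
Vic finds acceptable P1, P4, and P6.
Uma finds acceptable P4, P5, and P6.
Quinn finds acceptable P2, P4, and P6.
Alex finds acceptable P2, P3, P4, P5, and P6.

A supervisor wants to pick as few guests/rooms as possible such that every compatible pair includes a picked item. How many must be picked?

{P1, P2, P3, P4, P5, P6} is a vertex cover of size 6: every edge has an endpoint in this set.
No smaller cover exists because Zane–P1, Ravi–P2, Dana–P6, Priya–P3, Vic–P4, Uma–P5 is a matching of size 6, and a cover must include an endpoint of each of these disjoint edges (König's theorem).

6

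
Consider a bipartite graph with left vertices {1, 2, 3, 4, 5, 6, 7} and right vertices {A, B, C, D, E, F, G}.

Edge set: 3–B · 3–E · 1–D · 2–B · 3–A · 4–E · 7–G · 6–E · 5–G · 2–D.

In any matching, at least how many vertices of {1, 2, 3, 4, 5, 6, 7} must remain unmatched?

For example, pair 1→D, 2→B, 3→A, 4→E, 5→G.
The set {4, 5, 6, 7} has only 2 neighbours ({E, G}), so by Hall's theorem at most 5 of the 7 left vertices can be matched.
That matches 5 of the 7, leaving 2 unmatched; no matching can do better.

2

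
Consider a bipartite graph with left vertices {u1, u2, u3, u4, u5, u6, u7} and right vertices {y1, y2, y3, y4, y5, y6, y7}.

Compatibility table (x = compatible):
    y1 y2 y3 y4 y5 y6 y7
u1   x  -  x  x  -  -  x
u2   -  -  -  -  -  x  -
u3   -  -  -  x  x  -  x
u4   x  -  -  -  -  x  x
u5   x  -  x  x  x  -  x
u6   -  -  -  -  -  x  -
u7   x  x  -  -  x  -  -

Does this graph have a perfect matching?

No

The set {u2, u6} has only 1 neighbour ({y6}), so by Hall's theorem at most 6 of the 7 left vertices can be matched.
Hence no matching covers every left vertex.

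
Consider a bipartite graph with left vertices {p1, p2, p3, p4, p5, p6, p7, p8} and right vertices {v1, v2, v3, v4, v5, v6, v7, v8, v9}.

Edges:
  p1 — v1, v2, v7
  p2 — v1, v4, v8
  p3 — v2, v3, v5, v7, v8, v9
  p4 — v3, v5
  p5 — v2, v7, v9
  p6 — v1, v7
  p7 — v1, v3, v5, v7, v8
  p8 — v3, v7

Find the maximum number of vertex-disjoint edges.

For example, pair p1–v2, p2–v4, p3–v3, p4–v5, p5–v9, p6–v1, p7–v8, p8–v7.
All 8 left vertices are matched, so no larger matching exists.

8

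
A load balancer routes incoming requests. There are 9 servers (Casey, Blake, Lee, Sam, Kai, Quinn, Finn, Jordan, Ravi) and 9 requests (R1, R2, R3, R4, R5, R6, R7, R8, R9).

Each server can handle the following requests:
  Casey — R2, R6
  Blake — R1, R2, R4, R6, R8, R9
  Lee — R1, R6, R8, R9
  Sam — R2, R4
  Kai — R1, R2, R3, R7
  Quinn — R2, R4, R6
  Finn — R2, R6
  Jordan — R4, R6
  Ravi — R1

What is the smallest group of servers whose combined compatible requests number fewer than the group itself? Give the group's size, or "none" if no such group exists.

Take S = {Casey, Sam, Quinn, Finn}. Its neighbourhood is {R2, R4, R6}, so |N(S)| = 3 < |S| = 4.
Every subset of size less than 4 has at least as many neighbours as members, so 4 is the minimum.

4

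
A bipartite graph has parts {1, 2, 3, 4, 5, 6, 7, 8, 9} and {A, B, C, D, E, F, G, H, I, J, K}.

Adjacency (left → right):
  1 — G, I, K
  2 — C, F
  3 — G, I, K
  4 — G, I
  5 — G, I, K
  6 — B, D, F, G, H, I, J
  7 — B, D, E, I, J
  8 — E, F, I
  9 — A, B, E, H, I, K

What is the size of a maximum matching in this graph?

8

A valid assignment of size 8: 1–K, 2–F, 3–I, 4–G, 6–H, 7–J, 8–E, 9–A.
The set {1, 3, 4, 5} has only 3 neighbours ({G, I, K}), so by Hall's theorem at most 8 of the 9 left vertices can be matched.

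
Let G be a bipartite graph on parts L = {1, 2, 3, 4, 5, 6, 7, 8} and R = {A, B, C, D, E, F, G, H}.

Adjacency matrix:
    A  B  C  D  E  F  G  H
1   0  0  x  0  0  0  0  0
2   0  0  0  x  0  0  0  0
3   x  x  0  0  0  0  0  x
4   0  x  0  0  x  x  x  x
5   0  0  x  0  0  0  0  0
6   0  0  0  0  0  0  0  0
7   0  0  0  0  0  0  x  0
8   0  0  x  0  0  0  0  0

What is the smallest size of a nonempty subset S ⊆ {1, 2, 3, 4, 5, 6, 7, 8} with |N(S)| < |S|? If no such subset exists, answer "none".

1

Take S = {6}. Its neighbourhood is {}, so |N(S)| = 0 < |S| = 1.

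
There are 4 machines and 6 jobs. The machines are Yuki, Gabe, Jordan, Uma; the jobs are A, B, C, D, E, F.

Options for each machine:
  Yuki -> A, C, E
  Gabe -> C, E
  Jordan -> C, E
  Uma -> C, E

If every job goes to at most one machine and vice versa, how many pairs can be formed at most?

A valid assignment of size 3: Yuki–A, Gabe–C, Jordan–E.
The set {Gabe, Jordan, Uma} has only 2 neighbours ({C, E}), so by Hall's theorem at most 3 of the 4 machines can be matched.

3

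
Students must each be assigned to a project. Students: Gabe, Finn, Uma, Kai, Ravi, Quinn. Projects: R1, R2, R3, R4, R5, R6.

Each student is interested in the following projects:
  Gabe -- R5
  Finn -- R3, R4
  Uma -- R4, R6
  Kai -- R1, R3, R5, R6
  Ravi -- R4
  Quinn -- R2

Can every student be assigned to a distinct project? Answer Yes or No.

Yes

A valid assignment of size 6: Gabe–R5, Finn–R3, Uma–R6, Kai–R1, Ravi–R4, Quinn–R2.
Every student is matched, so this is a perfect matching.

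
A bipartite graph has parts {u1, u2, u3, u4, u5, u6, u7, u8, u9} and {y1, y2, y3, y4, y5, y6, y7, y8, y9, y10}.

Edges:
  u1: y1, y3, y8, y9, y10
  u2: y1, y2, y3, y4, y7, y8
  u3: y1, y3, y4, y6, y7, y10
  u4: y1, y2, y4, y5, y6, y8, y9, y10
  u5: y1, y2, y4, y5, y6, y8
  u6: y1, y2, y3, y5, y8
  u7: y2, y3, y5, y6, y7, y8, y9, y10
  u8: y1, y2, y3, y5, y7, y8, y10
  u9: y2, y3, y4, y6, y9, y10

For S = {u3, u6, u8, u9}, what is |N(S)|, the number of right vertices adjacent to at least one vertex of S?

The union of neighbours of {u3, u6, u8, u9} is {y1, y2, y3, y4, y5, y6, y7, y8, y9, y10}, which has 10 elements.
Since |N(S)| = 10 ≥ |S| = 4, Hall's condition holds for this subset.

10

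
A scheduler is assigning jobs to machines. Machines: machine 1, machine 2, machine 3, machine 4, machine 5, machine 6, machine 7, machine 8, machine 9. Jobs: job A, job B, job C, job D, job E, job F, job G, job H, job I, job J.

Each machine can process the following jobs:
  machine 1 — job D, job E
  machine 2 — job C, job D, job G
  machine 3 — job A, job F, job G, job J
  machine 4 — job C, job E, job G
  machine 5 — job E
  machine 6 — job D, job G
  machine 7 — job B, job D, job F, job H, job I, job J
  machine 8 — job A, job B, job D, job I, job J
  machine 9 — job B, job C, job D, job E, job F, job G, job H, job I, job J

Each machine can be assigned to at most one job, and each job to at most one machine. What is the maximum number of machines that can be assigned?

8

A valid assignment of size 8: machine 1-job D, machine 2-job G, machine 3-job A, machine 4-job C, machine 5-job E, machine 7-job F, machine 8-job B, machine 9-job J.
The set {machine 1, machine 2, machine 4, machine 5, machine 6} has only 4 neighbours ({job C, job D, job E, job G}), so by Hall's theorem at most 8 of the 9 machines can be matched.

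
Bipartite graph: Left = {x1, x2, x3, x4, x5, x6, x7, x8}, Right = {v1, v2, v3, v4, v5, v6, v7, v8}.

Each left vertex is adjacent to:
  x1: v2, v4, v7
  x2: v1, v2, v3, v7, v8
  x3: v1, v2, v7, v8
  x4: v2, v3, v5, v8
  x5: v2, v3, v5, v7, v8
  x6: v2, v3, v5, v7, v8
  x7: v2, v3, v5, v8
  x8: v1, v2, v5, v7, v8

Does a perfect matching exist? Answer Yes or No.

The set {x2, x3, x4, x5, x6, x7, x8} has only 6 neighbours ({v1, v2, v3, v5, v7, v8}), so by Hall's theorem at most 7 of the 8 left vertices can be matched.
Hence no matching covers every left vertex.

No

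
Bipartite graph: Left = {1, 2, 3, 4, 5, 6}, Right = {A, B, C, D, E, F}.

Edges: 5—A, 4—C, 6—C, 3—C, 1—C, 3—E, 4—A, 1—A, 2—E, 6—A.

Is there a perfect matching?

The set {1, 2, 3, 4, 5, 6} has only 3 neighbours ({A, C, E}), so by Hall's theorem at most 3 of the 6 left vertices can be matched.
Hence no matching covers every left vertex.

No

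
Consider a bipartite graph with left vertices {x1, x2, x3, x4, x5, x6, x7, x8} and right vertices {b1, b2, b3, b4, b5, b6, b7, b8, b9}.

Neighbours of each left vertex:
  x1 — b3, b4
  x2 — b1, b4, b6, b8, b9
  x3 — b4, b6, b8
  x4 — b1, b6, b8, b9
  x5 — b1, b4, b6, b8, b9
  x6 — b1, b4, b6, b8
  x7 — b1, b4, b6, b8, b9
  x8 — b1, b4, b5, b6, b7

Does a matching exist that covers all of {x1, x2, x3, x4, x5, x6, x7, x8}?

The set {x2, x3, x4, x5, x6, x7} has only 5 neighbours ({b1, b4, b6, b8, b9}), so by Hall's theorem at most 7 of the 8 left vertices can be matched.
Hence no matching covers every left vertex.

No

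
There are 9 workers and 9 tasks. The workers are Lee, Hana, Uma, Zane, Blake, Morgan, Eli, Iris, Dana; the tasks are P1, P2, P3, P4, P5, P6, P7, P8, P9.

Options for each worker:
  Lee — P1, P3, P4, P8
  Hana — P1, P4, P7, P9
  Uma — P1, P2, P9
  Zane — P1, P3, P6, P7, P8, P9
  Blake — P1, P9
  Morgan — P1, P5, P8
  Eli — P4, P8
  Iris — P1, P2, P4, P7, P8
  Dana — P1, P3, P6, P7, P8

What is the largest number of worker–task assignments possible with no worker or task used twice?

One maximum matching: Lee–P3, Hana–P4, Uma–P2, Zane–P6, Blake–P9, Morgan–P5, Eli–P8, Iris–P7, Dana–P1.
This saturates every worker, so 9 is the maximum.

9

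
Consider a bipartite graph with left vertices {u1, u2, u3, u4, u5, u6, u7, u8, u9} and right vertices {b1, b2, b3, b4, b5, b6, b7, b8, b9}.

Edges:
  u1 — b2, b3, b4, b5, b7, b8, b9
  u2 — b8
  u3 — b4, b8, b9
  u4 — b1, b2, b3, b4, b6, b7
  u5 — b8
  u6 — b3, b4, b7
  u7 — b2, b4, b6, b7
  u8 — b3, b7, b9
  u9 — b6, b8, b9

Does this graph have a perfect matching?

The set {u2, u5} has only 1 neighbour ({b8}), so by Hall's theorem at most 8 of the 9 left vertices can be matched.
Hence no matching covers every left vertex.

No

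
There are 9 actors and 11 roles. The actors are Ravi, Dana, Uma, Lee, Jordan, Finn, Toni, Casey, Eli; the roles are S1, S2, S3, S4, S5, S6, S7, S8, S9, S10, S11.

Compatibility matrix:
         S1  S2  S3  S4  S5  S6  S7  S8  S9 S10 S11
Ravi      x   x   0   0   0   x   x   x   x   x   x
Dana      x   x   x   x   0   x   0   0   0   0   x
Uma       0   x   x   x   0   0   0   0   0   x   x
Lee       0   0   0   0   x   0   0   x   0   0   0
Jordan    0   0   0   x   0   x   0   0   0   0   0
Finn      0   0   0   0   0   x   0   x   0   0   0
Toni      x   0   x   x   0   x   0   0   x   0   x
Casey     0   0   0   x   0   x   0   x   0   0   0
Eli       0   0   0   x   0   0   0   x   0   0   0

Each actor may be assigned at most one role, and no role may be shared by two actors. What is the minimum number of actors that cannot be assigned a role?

1

One maximum matching: Ravi-S7, Dana-S1, Uma-S2, Lee-S5, Jordan-S6, Finn-S8, Toni-S3, Casey-S4.
The set {Jordan, Finn, Casey, Eli} has only 3 neighbours ({S4, S6, S8}), so by Hall's theorem at most 8 of the 9 actors can be matched.
That matches 8 of the 9, leaving 1 unmatched; no matching can do better.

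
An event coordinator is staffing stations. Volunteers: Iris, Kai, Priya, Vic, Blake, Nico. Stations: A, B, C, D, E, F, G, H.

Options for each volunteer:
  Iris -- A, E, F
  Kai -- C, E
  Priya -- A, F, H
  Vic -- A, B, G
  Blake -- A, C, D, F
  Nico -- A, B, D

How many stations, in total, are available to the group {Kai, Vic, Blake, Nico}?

7

The union of neighbours of {Kai, Vic, Blake, Nico} is {A, B, C, D, E, F, G}, which has 7 elements.
Since |N(S)| = 7 ≥ |S| = 4, Hall's condition holds for this subset.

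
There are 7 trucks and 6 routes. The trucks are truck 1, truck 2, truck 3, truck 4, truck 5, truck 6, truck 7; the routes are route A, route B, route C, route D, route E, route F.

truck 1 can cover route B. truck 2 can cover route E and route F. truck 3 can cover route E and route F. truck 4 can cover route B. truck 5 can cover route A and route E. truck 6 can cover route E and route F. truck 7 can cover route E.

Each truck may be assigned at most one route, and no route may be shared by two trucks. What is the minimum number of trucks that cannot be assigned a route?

A valid assignment of size 4: truck 1–route B, truck 2–route F, truck 3–route E, truck 5–route A.
The set {truck 1, truck 2, truck 3, truck 4, truck 6, truck 7} has only 3 neighbours ({route B, route E, route F}), so by Hall's theorem at most 4 of the 7 trucks can be matched.
That matches 4 of the 7, leaving 3 unmatched; no matching can do better.

3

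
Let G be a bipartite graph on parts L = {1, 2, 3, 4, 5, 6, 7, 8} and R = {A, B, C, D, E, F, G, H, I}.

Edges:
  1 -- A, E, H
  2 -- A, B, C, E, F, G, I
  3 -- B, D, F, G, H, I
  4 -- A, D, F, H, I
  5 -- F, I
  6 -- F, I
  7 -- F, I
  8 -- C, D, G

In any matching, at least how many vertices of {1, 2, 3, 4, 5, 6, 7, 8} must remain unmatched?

For example, pair 1–E, 2–A, 3–B, 4–H, 5–I, 6–F, 8–G.
The set {5, 6, 7} has only 2 neighbours ({F, I}), so by Hall's theorem at most 7 of the 8 left vertices can be matched.
That matches 7 of the 8, leaving 1 unmatched; no matching can do better.

1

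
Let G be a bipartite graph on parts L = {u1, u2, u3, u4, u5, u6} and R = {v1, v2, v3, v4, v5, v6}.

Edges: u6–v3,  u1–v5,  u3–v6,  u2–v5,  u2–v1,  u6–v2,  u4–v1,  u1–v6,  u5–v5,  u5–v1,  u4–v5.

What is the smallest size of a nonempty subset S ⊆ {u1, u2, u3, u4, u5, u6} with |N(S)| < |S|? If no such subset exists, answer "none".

Take S = {u2, u4, u5}. Its neighbourhood is {v1, v5}, so |N(S)| = 2 < |S| = 3.
Every subset of size less than 3 has at least as many neighbours as members, so 3 is the minimum.

3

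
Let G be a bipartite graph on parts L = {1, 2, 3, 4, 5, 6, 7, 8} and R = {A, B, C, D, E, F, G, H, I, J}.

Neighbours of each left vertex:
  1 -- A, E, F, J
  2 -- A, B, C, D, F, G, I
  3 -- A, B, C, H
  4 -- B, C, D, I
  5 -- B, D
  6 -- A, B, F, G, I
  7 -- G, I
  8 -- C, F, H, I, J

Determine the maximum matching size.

8

One maximum matching: 1–E, 2–B, 3–H, 4–C, 5–D, 6–A, 7–G, 8–J.
All 8 left vertices are matched, so no larger matching exists.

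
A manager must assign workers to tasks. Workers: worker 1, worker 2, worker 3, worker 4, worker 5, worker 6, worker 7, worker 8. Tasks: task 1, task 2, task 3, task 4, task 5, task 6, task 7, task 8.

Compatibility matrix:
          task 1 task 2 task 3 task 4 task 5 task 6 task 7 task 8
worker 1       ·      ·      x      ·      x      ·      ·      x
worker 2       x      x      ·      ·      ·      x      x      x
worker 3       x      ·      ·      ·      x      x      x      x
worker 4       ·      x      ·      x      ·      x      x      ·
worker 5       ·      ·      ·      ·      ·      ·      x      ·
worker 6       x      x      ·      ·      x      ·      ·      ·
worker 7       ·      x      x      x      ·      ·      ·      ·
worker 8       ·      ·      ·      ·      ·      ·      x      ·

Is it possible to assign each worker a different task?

No

The set {worker 5, worker 8} has only 1 neighbour ({task 7}), so by Hall's theorem at most 7 of the 8 workers can be matched.
Hence no matching covers every worker.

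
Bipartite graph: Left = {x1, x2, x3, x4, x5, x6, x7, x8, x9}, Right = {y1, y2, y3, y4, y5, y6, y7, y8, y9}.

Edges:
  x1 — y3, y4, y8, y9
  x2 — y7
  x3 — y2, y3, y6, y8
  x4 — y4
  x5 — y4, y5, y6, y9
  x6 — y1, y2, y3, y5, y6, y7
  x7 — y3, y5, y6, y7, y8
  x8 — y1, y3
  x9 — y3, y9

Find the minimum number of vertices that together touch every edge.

9

{x1, x2, x3, x4, x5, x6, x7, x8, x9} is a vertex cover of size 9: every edge has an endpoint in this set.
No smaller cover exists because x1–y9, x2–y7, x3–y2, x4–y4, x5–y5, x6–y6, x7–y8, x8–y1, x9–y3 is a matching of size 9, and a cover must include an endpoint of each of these disjoint edges (König's theorem).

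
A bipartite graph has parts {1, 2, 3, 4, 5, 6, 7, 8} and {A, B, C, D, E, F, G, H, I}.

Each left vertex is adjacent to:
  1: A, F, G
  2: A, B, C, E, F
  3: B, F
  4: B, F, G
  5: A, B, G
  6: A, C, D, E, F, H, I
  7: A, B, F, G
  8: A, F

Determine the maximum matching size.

6

For example, pair 1–A, 2–C, 3–F, 4–G, 5–B, 6–E.
The set {1, 3, 4, 5, 7, 8} has only 4 neighbours ({A, B, F, G}), so by Hall's theorem at most 6 of the 8 left vertices can be matched.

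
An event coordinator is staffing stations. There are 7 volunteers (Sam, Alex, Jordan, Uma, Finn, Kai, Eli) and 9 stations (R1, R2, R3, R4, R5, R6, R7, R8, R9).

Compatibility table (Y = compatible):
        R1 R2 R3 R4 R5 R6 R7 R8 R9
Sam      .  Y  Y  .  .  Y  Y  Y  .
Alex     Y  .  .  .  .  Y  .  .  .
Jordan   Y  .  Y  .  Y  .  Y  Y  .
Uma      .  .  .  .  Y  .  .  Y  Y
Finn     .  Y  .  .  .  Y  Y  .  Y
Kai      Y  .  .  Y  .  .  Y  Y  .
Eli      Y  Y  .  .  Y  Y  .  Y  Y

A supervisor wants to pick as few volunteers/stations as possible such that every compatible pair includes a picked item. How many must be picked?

A maximum matching has 7 edges (e.g. Sam–R6, Alex–R1, Jordan–R3, Uma–R8, Finn–R7, Kai–R4, Eli–R9).
By König's theorem the minimum vertex cover has the same size. One such cover is {Sam, Alex, Jordan, Uma, Finn, Kai, Eli}.

7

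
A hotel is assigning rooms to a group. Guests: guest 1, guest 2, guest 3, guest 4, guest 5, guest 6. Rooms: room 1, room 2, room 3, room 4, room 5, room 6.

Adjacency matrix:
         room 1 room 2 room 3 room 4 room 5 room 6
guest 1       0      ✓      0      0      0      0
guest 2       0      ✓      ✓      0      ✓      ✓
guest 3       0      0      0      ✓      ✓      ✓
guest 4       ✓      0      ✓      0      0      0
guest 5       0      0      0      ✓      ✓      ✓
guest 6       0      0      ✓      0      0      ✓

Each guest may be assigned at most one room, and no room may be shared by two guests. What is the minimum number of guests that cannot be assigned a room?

0

One maximum matching: guest 1→room 2, guest 2→room 5, guest 3→room 6, guest 4→room 1, guest 5→room 4, guest 6→room 3.
All 6 guests are matched, so no larger matching exists.
That matches 6 of the 6, leaving 0 unmatched; no matching can do better.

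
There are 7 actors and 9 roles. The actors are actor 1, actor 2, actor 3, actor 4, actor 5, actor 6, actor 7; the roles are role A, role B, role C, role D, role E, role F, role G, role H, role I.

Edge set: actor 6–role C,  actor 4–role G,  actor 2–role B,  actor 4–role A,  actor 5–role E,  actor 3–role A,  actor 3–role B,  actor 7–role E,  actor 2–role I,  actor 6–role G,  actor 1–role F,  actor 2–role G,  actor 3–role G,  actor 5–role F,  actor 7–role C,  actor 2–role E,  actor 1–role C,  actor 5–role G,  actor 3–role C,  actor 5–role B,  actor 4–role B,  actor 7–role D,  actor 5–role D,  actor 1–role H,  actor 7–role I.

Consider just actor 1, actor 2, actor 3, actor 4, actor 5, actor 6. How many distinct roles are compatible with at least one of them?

The union of neighbours of {actor 1, actor 2, actor 3, actor 4, actor 5, actor 6} is {role A, role B, role C, role D, role E, role F, role G, role H, role I}, which has 9 elements.
Since |N(S)| = 9 ≥ |S| = 6, Hall's condition holds for this subset.

9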